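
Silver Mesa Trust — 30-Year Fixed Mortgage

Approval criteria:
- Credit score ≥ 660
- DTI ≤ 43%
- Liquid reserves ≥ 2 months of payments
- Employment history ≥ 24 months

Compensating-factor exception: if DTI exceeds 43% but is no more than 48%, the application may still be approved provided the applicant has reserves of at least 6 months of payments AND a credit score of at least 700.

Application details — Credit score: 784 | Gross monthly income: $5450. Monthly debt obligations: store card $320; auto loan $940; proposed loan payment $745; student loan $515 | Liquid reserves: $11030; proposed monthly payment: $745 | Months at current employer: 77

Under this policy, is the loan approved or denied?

Approved

Credit score 784 ≥ 660 (meets base)
Total debts = (320 + 940 + 745 + 515) = 2,520. DTI: 2,520 ÷ 5,450 = 46.2%, over the 43% base limit.
Reserves = 11,030/745 = 14.8 months ≥ 2
Employment 77 ≥ 24 months
46.2% falls in the override range (43%–48%), so the compensating-factor test applies.
Override check — reserves: 14.8 mo (ok); score: 784 (ok).
Both compensating conditions met → exception applies.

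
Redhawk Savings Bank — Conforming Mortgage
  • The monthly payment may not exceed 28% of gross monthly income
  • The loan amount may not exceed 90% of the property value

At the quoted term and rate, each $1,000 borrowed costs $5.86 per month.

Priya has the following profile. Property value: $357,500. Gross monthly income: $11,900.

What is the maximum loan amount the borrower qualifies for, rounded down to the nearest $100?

Payment cap: 28% × $11,900 = $3,332/month.
At $5.86 per $1,000, that supports 3,332/5.86 × 1,000 ≈ $568,600 → $568,600.
LTV cap: 90% × $357,500 = $321,750 → $321,700.
Binding constraint: loan-to-value.

$321,700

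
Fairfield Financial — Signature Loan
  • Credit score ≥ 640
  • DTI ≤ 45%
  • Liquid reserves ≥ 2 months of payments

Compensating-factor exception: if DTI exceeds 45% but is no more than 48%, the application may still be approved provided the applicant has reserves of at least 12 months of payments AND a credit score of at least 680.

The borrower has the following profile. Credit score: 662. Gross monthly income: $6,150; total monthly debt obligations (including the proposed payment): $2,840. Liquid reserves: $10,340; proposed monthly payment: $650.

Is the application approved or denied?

Credit score 662 ≥ 640 (meets base)
DTI = 2,840/6,150 = 46.2% > 45% — standard DTI limit exceeded.
Reserves: 10,340 ÷ 650 = 15.9 months (meets 2-month minimum)
DTI 46.2% is within the 45%–48% exception band; checking compensating factors.
Reserves 15.9 ≥ 12 months; credit score 662 < 680.
Override conditions not both satisfied; exception does not apply.

Denied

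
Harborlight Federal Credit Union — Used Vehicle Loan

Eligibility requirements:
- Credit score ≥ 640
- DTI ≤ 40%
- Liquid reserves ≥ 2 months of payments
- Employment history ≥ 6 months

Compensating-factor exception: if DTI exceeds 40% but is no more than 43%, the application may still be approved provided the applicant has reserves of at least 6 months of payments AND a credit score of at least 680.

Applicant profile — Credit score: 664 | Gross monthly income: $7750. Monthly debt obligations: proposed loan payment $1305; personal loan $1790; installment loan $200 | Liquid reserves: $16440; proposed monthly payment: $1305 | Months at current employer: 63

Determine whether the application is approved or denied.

Denied

Credit score 664 ≥ 640 (meets base)
Total debts = (1,305 + 1,790 + 200) = 3,295. DTI = 3,295/7,750 = 42.5% > 40% — standard DTI limit exceeded.
Reserves = 16,440/1,305 = 12.6 months ≥ 2
Employment 63 ≥ 6 months
DTI 42.5% is within the 40%–43% exception band; checking compensating factors.
Override check — reserves: 12.6 mo (ok); score: 664 (below 680).
Compensating-factor requirement not fully met.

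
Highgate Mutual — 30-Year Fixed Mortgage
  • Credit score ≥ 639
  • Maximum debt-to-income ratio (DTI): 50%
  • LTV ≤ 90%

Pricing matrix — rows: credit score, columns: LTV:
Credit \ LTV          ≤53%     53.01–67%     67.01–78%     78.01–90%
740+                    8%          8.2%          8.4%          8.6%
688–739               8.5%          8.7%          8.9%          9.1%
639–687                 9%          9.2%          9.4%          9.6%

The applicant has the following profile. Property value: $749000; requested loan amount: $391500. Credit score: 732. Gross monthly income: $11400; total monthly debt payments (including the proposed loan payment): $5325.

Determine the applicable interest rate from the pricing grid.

Credit score 732 ≥ 639; DTI: 5,325 ÷ 11,400 = 46.7%, within the 50% cap
LTV = 391,500/749,000 = 52.3% ≤ 90%
Row: 732 falls in 688–739. Column: 52.3% falls in ≤53%. Rate = 8.5%.

8.5%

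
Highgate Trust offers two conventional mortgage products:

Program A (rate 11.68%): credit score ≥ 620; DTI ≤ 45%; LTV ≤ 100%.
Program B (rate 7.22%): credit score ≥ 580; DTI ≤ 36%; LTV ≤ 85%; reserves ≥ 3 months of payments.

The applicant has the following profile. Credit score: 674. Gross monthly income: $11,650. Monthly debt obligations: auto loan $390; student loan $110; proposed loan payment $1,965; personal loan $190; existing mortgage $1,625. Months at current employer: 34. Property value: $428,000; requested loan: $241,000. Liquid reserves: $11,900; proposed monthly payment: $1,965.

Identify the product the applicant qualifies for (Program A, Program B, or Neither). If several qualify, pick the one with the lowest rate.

Program A

Total debts = (390 + 110 + 1,965 + 190 + 1,625) = 4,280; DTI = 4,280/11,650 = 36.7%.
LTV = 241,000/428,000 = 56.3%.
Reserves = 11,900/1,965 = 6.1 months.
Program A: score 674 ≥ 620; DTI 36.7% ≤ 45%; LTV 56.3% ≤ 100% → qualifies.
Program B: score 674 ≥ 580; DTI 36.7% > 36%; LTV 56.3% ≤ 85%; reserves 6.1 ≥ 3 mo → does not qualify.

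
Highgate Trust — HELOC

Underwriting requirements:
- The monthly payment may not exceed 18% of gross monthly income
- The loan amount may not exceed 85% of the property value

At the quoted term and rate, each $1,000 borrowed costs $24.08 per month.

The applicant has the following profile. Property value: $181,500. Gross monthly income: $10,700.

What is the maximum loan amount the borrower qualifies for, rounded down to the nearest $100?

$79,900

Payment cap: 18% × $10,700 = $1,926/month.
At $24.08 per $1,000, that supports 1,926/24.08 × 1,000 ≈ $79,983 → $79,900.
LTV cap: 85% × $181,500 = $154,275 → $154,200.
Binding constraint: payment-to-income.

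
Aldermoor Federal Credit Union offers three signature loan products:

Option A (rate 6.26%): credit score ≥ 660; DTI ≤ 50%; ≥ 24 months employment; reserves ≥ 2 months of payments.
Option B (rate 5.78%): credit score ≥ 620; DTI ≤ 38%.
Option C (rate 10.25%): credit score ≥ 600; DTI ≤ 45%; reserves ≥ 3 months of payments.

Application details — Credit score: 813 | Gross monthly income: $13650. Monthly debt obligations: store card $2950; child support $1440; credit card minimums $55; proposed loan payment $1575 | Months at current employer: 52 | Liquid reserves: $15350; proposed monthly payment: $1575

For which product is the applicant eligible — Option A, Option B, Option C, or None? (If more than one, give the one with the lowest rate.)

Total debts = (2,950 + 1,440 + 55 + 1,575) = 6,020; DTI = 6,020/13,650 = 44.1%.
Reserves = 15,350/1,575 = 9.7 months.
Option A: score 813 ≥ 660; DTI 44.1% ≤ 50%; employment 52 ≥ 24 mo; reserves 9.7 ≥ 2 mo → qualifies.
Option B: score 813 ≥ 620; DTI 44.1% > 38% → does not qualify.
Option C: score 813 ≥ 600; DTI 44.1% ≤ 45%; reserves 9.7 ≥ 3 mo → qualifies.
Qualifying: Option A, Option C. Lowest rate is 6.26% → Option A.

Option A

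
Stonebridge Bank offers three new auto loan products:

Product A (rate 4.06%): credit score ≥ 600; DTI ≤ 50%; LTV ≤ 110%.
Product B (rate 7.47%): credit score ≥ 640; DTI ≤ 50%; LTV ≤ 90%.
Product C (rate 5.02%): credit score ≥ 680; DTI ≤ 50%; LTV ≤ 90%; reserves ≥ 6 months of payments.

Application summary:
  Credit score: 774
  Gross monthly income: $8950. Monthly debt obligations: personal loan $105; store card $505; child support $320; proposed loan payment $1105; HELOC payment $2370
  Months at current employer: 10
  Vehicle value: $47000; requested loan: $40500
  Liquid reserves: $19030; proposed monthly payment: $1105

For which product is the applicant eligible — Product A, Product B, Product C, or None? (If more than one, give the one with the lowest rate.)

Total debts = (105 + 505 + 320 + 1,105 + 2,370) = 4,405; DTI = 4,405/8,950 = 49.2%.
LTV = 40,500/47,000 = 86.2%.
Reserves = 19,030/1,105 = 17.2 months.
Product A: score 774 ≥ 600; DTI 49.2% ≤ 50%; LTV 86.2% ≤ 110% → qualifies.
Product B: score 774 ≥ 640; DTI 49.2% ≤ 50%; LTV 86.2% ≤ 90% → qualifies.
Product C: score 774 ≥ 680; DTI 49.2% ≤ 50%; LTV 86.2% ≤ 90%; reserves 17.2 ≥ 6 mo → qualifies.
Qualifying: Product A, Product B, Product C. Lowest rate is 4.06% → Product A.

Product A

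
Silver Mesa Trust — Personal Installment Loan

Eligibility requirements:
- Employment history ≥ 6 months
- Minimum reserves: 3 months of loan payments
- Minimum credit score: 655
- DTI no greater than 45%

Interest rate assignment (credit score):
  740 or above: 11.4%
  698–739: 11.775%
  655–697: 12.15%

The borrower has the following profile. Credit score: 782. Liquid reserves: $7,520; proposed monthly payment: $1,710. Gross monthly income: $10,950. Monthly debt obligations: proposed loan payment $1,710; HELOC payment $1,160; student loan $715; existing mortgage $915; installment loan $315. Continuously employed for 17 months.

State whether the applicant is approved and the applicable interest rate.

Approved at 11.4%

Credit score 782 ≥ 655 (meets minimum)
Employment 17 ≥ 6 months
Reserves: 7,520 ÷ 1,710 = 4.4 months (meets 3-month minimum)
Total monthly debts = (1,710 + 1,160 + 715 + 915 + 315) = 4,815. DTI: 4,815 ÷ 10,950 = 44%, within the 45% cap
All requirements met. Score 782 falls in the 740 or above tier → 11.4%.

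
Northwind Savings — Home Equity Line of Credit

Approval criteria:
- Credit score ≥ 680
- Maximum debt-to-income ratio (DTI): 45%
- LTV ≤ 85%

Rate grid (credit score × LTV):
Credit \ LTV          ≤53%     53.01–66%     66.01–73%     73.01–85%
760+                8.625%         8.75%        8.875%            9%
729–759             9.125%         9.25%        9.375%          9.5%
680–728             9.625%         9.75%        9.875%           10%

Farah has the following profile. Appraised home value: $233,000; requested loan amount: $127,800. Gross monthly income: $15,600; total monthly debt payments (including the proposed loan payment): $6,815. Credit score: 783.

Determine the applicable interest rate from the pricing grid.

8.75%

Credit score 783 ≥ 680; DTI = 6,815/15,600 = 43.7% ≤ 45%
Loan-to-value = 127,800/233,000 = 54.8% — pass (85% max)
Score 783 is in the 760+ band; LTV 54.8% is in the 53.01–66% band → 8.75%.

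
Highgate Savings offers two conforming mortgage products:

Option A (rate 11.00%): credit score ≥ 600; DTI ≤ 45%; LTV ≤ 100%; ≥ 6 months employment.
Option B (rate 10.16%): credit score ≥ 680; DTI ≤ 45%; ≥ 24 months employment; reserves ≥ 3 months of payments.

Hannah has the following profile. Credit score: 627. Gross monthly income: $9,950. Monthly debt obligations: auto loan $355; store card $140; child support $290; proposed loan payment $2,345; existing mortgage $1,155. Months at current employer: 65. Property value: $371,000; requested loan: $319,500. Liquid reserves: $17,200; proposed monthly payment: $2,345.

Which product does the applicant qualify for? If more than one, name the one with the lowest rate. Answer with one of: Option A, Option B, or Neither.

Total debts = (355 + 140 + 290 + 2,345 + 1,155) = 4,285; DTI = 4,285/9,950 = 43.1%.
LTV = 319,500/371,000 = 86.1%.
Reserves = 17,200/2,345 = 7.3 months.
Option A: score 627 ≥ 600; DTI 43.1% ≤ 45%; LTV 86.1% ≤ 100%; employment 65 ≥ 6 mo → qualifies.
Option B: score 627 < 680; DTI 43.1% ≤ 45%; employment 65 ≥ 24 mo; reserves 7.3 ≥ 3 mo → does not qualify.

Option A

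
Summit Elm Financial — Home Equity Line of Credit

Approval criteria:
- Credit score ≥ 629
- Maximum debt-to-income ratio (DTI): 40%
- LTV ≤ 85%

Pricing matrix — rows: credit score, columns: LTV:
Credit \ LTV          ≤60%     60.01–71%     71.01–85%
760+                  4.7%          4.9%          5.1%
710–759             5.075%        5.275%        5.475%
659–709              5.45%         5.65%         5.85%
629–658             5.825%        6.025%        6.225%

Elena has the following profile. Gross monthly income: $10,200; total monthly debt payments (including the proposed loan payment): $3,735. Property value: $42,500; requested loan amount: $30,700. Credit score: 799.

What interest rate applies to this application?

5.1%

Credit score 799 ≥ 629; DTI = 3,735/10,200 = 36.6% ≤ 40%
LTV: 30,700 ÷ 42,500 = 72.2%, within 85% cap
Credit 799 → row 760+; LTV 72.2% → column 71.01–85%. Grid cell → 5.1%.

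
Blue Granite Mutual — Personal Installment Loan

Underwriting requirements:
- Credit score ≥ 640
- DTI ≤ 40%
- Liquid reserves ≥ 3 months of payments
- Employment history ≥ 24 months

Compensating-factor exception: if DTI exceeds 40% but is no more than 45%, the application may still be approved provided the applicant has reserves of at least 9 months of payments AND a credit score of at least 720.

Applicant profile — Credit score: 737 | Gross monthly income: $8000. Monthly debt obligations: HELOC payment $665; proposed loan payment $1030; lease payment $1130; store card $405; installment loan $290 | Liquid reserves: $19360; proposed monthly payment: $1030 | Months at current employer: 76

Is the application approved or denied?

Credit score 737 ≥ 640 (meets base)
Total debts = (665 + 1,030 + 1,130 + 405 + 290) = 3,520. DTI: 3,520 ÷ 8,000 = 44%, over the 40% base limit.
Liquid reserves cover 19,360/1,030 = 18.8 months — ≥ 3 required
Employment 76 ≥ 24 months
44% falls in the override range (40%–45%), so the compensating-factor test applies.
Override check — reserves: 18.8 mo (ok); score: 737 (ok).
Both compensating conditions met → exception applies.

Approved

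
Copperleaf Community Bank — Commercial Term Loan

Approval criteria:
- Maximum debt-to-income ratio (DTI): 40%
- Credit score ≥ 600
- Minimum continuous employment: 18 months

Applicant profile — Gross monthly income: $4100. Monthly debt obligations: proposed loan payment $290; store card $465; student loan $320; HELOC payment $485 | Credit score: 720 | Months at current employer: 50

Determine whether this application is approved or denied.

Approved

Total monthly debts = (290 + 465 + 320 + 485) = 1,560. DTI = 1,560/4,100 = 38% ≤ 40%
Credit score 720 ≥ 600 (meets)
Employment 50 ≥ 18 months
All criteria satisfied.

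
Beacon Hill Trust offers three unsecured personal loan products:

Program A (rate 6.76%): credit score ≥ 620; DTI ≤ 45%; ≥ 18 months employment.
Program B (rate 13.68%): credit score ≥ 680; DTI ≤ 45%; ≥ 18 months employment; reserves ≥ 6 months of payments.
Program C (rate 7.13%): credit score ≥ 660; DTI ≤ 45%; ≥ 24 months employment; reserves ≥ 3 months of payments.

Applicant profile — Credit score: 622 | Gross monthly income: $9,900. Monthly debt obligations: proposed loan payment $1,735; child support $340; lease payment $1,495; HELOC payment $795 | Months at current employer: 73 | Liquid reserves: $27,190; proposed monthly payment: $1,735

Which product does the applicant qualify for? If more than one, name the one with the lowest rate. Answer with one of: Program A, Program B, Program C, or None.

Program A

Total debts = (1,735 + 340 + 1,495 + 795) = 4,365; DTI = 4,365/9,900 = 44.1%.
Reserves = 27,190/1,735 = 15.7 months.
Program A: score 622 ≥ 620; DTI 44.1% ≤ 45%; employment 73 ≥ 18 mo → qualifies.
Program B: score 622 < 680; DTI 44.1% ≤ 45%; employment 73 ≥ 18 mo; reserves 15.7 ≥ 6 mo → does not qualify.
Program C: score 622 < 660; DTI 44.1% ≤ 45%; employment 73 ≥ 24 mo; reserves 15.7 ≥ 3 mo → does not qualify.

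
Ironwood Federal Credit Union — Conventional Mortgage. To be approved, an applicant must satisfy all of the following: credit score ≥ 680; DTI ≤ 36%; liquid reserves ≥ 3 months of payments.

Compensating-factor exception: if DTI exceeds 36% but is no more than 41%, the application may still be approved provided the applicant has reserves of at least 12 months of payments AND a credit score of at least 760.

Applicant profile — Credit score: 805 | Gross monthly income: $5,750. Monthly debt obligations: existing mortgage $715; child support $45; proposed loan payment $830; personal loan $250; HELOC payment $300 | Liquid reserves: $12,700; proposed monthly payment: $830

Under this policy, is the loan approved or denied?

Approved

Credit score 805 ≥ 680 (meets base)
Total debts = (715 + 45 + 830 + 250 + 300) = 2,140. DTI: 2,140 ÷ 5,750 = 37.2%, over the 36% base limit.
Reserves = 12,700/830 = 15.3 months ≥ 3
37.2% falls in the override range (36%–41%), so the compensating-factor test applies.
Override check — reserves: 15.3 mo (ok); score: 805 (ok).
Both compensating conditions met → exception applies.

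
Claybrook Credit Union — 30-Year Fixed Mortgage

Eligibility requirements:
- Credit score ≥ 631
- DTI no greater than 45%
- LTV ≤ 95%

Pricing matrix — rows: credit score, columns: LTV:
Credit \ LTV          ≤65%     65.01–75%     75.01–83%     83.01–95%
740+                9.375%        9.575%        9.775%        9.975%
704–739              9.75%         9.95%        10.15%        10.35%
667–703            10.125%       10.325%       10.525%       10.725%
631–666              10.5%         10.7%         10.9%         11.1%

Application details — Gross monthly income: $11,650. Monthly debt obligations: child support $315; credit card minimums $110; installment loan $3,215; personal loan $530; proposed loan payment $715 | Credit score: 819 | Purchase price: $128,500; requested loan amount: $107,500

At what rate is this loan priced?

9.975%

Credit score 819 ≥ 631; Total monthly debts = (315 + 110 + 3,215 + 530 + 715) = 4,885. DTI: 4,885 ÷ 11,650 = 41.9%, within the 45% cap
LTV = 107,500/128,500 = 83.7% ≤ 95%
Row: 819 falls in 740+. Column: 83.7% falls in 83.01–95%. Rate = 9.975%.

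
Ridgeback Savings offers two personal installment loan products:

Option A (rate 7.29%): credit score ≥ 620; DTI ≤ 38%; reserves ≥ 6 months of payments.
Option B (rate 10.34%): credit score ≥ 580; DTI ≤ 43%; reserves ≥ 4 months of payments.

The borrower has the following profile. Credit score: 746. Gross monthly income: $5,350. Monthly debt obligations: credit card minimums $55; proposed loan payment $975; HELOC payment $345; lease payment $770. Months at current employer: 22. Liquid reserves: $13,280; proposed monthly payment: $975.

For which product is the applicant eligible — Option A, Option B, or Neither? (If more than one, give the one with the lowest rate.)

Total debts = (55 + 975 + 345 + 770) = 2,145; DTI = 2,145/5,350 = 40.1%.
Reserves = 13,280/975 = 13.6 months.
Option A: score 746 ≥ 620; DTI 40.1% > 38%; reserves 13.6 ≥ 6 mo → does not qualify.
Option B: score 746 ≥ 580; DTI 40.1% ≤ 43%; reserves 13.6 ≥ 4 mo → qualifies.

Option B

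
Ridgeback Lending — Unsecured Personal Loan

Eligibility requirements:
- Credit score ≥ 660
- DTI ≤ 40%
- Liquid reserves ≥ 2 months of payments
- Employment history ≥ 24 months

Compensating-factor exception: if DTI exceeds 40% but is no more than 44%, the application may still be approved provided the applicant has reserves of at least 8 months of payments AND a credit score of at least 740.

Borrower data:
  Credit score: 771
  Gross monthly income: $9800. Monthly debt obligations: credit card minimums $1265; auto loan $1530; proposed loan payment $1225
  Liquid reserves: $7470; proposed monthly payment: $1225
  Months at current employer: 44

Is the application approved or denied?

Credit score 771 ≥ 660 (meets base)
Total debts = (1,265 + 1,530 + 1,225) = 4,020. DTI = 4,020/9,800 = 41% > 40% — standard DTI limit exceeded.
Reserves = 7,470/1,225 = 6.1 months ≥ 2
Employment 44 ≥ 24 months
DTI 41% is within the 40%–44% exception band; checking compensating factors.
Reserves 6.1 < 8 months; credit score 771 ≥ 740.
Override conditions not both satisfied; exception does not apply.

Denied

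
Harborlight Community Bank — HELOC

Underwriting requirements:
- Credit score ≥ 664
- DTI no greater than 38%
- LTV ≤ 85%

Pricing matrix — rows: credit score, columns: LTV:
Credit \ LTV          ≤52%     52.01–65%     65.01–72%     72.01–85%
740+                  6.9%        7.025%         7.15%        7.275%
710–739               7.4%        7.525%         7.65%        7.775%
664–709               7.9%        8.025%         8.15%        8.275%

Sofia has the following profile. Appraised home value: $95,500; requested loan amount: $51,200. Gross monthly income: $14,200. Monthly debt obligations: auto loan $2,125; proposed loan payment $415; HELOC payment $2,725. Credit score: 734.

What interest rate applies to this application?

7.525%

Credit score 734 ≥ 664; Total monthly debts = (2,125 + 415 + 2,725) = 5,265. DTI: 5,265 ÷ 14,200 = 37.1%, within the 38% cap
Loan-to-value = 51,200/95,500 = 53.6% — pass (85% max)
Credit 734 → row 710–739; LTV 53.6% → column 52.01–65%. Grid cell → 7.525%.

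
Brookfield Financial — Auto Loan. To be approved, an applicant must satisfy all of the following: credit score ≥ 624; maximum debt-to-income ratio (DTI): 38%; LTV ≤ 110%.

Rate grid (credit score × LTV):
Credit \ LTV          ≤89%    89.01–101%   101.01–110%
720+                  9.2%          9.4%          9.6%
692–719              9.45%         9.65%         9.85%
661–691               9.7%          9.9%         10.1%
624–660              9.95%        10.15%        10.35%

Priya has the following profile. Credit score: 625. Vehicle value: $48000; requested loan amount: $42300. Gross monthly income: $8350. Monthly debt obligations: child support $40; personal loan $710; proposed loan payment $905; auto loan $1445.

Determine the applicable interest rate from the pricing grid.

Credit score 625 ≥ 624; Total monthly debts = (40 + 710 + 905 + 1,445) = 3,100. DTI = 3,100/8,350 = 37.1% ≤ 38%
LTV = 42,300/48,000 = 88.1% ≤ 110%
Score 625 is in the 624–660 band; LTV 88.1% is in the ≤89% band → 9.95%.

9.95%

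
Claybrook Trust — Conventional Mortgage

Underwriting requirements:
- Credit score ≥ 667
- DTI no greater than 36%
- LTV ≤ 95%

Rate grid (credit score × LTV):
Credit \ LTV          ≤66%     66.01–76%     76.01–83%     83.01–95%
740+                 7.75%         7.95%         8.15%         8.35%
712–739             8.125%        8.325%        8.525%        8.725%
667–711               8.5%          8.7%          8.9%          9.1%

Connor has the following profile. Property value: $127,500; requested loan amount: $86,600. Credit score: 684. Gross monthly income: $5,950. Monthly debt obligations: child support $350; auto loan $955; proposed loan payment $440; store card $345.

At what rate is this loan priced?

Credit score 684 ≥ 667; Total monthly debts = (350 + 955 + 440 + 345) = 2,090. DTI = 2,090/5,950 = 35.1% ≤ 36%
LTV: 86,600 ÷ 127,500 = 67.9%, within 95% cap
Score 684 is in the 667–711 band; LTV 67.9% is in the 66.01–76% band → 8.7%.

8.7%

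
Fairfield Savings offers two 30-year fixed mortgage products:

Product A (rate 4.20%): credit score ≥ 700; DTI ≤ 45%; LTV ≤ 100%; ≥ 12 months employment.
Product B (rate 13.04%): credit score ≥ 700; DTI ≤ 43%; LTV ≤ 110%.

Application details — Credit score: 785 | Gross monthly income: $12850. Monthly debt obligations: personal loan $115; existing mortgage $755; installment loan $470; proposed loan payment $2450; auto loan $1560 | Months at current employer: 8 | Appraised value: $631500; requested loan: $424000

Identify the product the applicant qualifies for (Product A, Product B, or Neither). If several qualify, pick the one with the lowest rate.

Total debts = (115 + 755 + 470 + 2,450 + 1,560) = 5,350; DTI = 5,350/12,850 = 41.6%.
LTV = 424,000/631,500 = 67.1%.
Product A: score 785 ≥ 700; DTI 41.6% ≤ 45%; LTV 67.1% ≤ 100%; employment 8 < 12 mo → does not qualify.
Product B: score 785 ≥ 700; DTI 41.6% ≤ 43%; LTV 67.1% ≤ 110% → qualifies.

Product B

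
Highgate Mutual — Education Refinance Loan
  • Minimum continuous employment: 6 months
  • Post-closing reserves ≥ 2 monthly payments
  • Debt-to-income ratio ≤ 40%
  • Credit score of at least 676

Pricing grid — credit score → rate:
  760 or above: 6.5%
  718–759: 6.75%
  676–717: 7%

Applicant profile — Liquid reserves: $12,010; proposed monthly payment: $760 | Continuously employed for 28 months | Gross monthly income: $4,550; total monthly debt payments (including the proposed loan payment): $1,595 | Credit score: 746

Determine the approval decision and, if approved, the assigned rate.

Credit score 746 ≥ 676 (meets minimum)
DTI: 1,595 ÷ 4,550 = 35.1%, within the 40% cap
Employment 28 ≥ 6 months
Liquid reserves cover 12,010/760 = 15.8 months — ≥ 2 required
All requirements met. Score 746 falls in the 718–759 tier → 6.75%.

Approved at 6.75%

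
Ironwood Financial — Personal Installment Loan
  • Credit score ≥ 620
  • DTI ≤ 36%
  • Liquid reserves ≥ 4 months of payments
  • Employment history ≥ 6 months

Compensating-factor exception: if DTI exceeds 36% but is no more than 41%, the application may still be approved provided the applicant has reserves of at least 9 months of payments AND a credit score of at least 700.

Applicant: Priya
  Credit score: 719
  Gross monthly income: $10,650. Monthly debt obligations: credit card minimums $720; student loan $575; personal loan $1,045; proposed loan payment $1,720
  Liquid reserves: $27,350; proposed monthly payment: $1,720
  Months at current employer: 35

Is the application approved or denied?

Approved

Credit score 719 ≥ 620 (meets base)
Total debts = (720 + 575 + 1,045 + 1,720) = 4,060. DTI: 4,060 ÷ 10,650 = 38.1%, over the 36% base limit.
Reserves = 27,350/1,720 = 15.9 months ≥ 4
Employment 35 ≥ 6 months
38.1% falls in the override range (36%–41%), so the compensating-factor test applies.
Reserves 15.9 ≥ 9 months; credit score 719 ≥ 700.
Both override conditions satisfied; DTI exception granted.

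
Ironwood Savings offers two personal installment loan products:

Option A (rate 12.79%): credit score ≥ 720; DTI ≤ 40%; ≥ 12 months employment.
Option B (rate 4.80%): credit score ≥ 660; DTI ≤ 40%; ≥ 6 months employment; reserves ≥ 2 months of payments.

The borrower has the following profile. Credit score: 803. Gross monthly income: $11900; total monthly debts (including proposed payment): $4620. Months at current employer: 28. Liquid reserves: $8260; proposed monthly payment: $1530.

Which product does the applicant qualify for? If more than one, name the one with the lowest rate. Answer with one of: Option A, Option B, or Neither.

Option B

DTI = 4,620/11,900 = 38.8%.
Reserves = 8,260/1,530 = 5.4 months.
Option A: score 803 ≥ 720; DTI 38.8% ≤ 40%; employment 28 ≥ 12 mo → qualifies.
Option B: score 803 ≥ 660; DTI 38.8% ≤ 40%; employment 28 ≥ 6 mo; reserves 5.4 ≥ 2 mo → qualifies.
Qualifying: Option A, Option B. Lowest rate is 4.80% → Option B.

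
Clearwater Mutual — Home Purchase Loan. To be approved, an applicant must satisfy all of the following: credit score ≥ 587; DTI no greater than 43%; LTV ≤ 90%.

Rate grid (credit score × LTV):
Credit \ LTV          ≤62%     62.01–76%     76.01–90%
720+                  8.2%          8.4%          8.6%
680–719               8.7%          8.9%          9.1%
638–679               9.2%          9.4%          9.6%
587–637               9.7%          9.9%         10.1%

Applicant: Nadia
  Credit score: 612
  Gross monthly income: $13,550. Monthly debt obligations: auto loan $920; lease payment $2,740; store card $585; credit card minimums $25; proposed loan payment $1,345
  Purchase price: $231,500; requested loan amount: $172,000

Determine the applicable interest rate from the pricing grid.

Credit score 612 ≥ 587; Total monthly debts = (920 + 2,740 + 585 + 25 + 1,345) = 5,615. DTI = 5,615/13,550 = 41.4% ≤ 43%
Loan-to-value = 172,000/231,500 = 74.3% — pass (90% max)
Credit 612 → row 587–637; LTV 74.3% → column 62.01–76%. Grid cell → 9.9%.

9.9%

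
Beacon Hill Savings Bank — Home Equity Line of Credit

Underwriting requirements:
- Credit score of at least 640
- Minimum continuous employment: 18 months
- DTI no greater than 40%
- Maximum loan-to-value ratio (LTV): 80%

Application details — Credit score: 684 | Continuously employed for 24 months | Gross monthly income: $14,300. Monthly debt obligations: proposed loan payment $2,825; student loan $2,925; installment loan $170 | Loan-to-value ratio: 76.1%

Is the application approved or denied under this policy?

Denied

Credit score 684 ≥ 640 (meets)
Employment 24 ≥ 18 months
Total monthly debts = (2,825 + 2,925 + 170) = 5,920. DTI = 5,920/14,300 = 41.4% > 40%
LTV 76.1% — within 80%
Fails on DTI.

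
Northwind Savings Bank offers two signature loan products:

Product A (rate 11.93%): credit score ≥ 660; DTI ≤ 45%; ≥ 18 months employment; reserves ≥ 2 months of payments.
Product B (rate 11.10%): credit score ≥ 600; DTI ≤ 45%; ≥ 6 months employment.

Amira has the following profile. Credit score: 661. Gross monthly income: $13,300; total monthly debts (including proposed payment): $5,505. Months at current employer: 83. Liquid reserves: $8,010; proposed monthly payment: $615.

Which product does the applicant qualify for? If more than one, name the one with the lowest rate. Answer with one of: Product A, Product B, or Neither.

Product B

DTI = 5,505/13,300 = 41.4%.
Reserves = 8,010/615 = 13.0 months.
Product A: score 661 ≥ 660; DTI 41.4% ≤ 45%; employment 83 ≥ 18 mo; reserves 13.0 ≥ 2 mo → qualifies.
Product B: score 661 ≥ 600; DTI 41.4% ≤ 45%; employment 83 ≥ 6 mo → qualifies.
Qualifying: Product A, Product B. Lowest rate is 11.10% → Product B.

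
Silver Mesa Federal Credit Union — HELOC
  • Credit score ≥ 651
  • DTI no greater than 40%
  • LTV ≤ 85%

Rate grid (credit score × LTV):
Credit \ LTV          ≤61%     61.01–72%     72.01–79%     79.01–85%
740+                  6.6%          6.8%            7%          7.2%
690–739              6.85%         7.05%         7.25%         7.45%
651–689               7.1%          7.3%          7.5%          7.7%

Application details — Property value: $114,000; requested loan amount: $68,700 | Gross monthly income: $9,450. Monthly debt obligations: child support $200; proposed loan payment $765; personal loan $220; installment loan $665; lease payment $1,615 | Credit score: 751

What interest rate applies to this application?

6.6%

Credit score 751 ≥ 651; Total monthly debts = (200 + 765 + 220 + 665 + 1,615) = 3,465. DTI: 3,465 ÷ 9,450 = 36.7%, within the 40% cap
LTV: 68,700 ÷ 114,000 = 60.3%, within 85% cap
Score 751 is in the 740+ band; LTV 60.3% is in the ≤61% band → 6.6%.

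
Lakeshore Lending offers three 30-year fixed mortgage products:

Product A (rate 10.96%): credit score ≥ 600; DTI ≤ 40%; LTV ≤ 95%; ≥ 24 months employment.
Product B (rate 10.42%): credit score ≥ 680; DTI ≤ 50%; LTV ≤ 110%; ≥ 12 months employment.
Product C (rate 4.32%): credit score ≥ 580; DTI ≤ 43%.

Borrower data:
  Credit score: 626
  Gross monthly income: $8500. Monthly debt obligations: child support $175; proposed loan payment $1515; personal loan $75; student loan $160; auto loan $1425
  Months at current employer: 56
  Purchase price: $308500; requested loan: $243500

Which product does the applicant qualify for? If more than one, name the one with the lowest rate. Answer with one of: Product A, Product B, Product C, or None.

Product C

Total debts = (175 + 1,515 + 75 + 160 + 1,425) = 3,350; DTI = 3,350/8,500 = 39.4%.
LTV = 243,500/308,500 = 78.9%.
Product A: score 626 ≥ 600; DTI 39.4% ≤ 40%; LTV 78.9% ≤ 95%; employment 56 ≥ 24 mo → qualifies.
Product B: score 626 < 680; DTI 39.4% ≤ 50%; LTV 78.9% ≤ 110%; employment 56 ≥ 12 mo → does not qualify.
Product C: score 626 ≥ 580; DTI 39.4% ≤ 43% → qualifies.
Qualifying: Product A, Product C. Lowest rate is 4.32% → Product C.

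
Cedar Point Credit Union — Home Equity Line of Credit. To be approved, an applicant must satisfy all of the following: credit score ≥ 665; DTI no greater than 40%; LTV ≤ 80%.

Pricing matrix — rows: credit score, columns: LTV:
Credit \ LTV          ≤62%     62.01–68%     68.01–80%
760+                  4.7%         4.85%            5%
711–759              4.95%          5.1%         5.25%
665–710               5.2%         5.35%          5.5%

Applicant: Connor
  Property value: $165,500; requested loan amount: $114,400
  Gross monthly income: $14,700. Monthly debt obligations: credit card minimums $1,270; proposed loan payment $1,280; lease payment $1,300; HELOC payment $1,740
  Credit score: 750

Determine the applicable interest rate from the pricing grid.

Credit score 750 ≥ 665; Total monthly debts = (1,270 + 1,280 + 1,300 + 1,740) = 5,590. Debt-to-income = 5,590/14,700 = 38% — meets 40% limit
Loan-to-value = 114,400/165,500 = 69.1% — pass (80% max)
Credit 750 → row 711–759; LTV 69.1% → column 68.01–80%. Grid cell → 5.25%.

5.25%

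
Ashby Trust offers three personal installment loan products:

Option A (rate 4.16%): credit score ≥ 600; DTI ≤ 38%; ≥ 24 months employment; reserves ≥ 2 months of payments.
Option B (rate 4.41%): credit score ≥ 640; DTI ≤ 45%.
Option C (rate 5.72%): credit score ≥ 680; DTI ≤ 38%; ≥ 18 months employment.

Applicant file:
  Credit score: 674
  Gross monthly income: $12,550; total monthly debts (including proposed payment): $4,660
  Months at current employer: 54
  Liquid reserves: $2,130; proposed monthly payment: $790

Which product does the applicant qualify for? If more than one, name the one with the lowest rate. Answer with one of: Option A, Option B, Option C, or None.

Option A

DTI = 4,660/12,550 = 37.1%.
Reserves = 2,130/790 = 2.7 months.
Option A: score 674 ≥ 600; DTI 37.1% ≤ 38%; employment 54 ≥ 24 mo; reserves 2.7 ≥ 2 mo → qualifies.
Option B: score 674 ≥ 640; DTI 37.1% ≤ 45% → qualifies.
Option C: score 674 < 680; DTI 37.1% ≤ 38%; employment 54 ≥ 18 mo → does not qualify.
Qualifying: Option A, Option B. Lowest rate is 4.16% → Option A.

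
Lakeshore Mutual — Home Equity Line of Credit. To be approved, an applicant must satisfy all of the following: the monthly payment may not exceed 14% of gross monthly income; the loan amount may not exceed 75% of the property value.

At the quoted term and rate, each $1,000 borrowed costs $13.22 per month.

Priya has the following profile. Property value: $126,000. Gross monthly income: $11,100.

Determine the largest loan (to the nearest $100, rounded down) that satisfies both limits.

Payment cap: 14% × $11,100 = $1,554/month.
At $13.22 per $1,000, that supports 1,554/13.22 × 1,000 ≈ $117,549 → $117,500.
LTV cap: 75% × $126,000 = $94,500 → $94,500.
Binding constraint: loan-to-value.

$94,500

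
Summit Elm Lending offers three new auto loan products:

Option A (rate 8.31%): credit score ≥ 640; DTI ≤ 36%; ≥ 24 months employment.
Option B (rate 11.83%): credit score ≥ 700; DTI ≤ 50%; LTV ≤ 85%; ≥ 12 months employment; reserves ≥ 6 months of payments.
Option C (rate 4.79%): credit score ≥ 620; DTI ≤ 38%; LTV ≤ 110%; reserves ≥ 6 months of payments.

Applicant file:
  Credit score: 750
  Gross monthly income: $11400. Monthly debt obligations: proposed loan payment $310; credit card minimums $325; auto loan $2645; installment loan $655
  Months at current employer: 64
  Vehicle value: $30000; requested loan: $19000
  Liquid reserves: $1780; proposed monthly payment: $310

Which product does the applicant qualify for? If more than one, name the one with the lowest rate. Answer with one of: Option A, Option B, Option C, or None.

Total debts = (310 + 325 + 2,645 + 655) = 3,935; DTI = 3,935/11,400 = 34.5%.
LTV = 19,000/30,000 = 63.3%.
Reserves = 1,780/310 = 5.7 months.
Option A: score 750 ≥ 640; DTI 34.5% ≤ 36%; employment 64 ≥ 24 mo → qualifies.
Option B: score 750 ≥ 700; DTI 34.5% ≤ 50%; LTV 63.3% ≤ 85%; employment 64 ≥ 12 mo; reserves 5.7 < 6 mo → does not qualify.
Option C: score 750 ≥ 620; DTI 34.5% ≤ 38%; LTV 63.3% ≤ 110%; reserves 5.7 < 6 mo → does not qualify.

Option A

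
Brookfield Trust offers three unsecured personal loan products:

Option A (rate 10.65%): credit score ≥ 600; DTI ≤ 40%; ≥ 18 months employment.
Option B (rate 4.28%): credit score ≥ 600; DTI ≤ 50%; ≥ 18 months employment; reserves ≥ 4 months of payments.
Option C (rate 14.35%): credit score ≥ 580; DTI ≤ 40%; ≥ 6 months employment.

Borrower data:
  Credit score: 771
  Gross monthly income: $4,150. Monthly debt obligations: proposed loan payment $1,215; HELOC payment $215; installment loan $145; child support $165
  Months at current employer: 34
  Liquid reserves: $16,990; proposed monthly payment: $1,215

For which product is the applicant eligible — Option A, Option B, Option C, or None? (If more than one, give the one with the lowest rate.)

Total debts = (1,215 + 215 + 145 + 165) = 1,740; DTI = 1,740/4,150 = 41.9%.
Reserves = 16,990/1,215 = 14.0 months.
Option A: score 771 ≥ 600; DTI 41.9% > 40%; employment 34 ≥ 18 mo → does not qualify.
Option B: score 771 ≥ 600; DTI 41.9% ≤ 50%; employment 34 ≥ 18 mo; reserves 14.0 ≥ 4 mo → qualifies.
Option C: score 771 ≥ 580; DTI 41.9% > 40%; employment 34 ≥ 6 mo → does not qualify.

Option B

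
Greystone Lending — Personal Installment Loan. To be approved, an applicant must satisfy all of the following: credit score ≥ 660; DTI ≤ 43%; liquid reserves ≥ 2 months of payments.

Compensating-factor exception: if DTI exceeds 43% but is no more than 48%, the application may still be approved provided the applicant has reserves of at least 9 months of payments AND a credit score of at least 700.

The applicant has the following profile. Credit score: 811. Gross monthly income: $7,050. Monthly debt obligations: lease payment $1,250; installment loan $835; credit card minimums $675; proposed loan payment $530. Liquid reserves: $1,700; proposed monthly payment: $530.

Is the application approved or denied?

Denied

Credit score 811 ≥ 660 (meets base)
Total debts = (1,250 + 835 + 675 + 530) = 3,290. DTI = 3,290/7,050 = 46.7% > 43% — standard DTI limit exceeded.
Liquid reserves cover 1,700/530 = 3.2 months — ≥ 2 required
DTI 46.7% is within the 43%–48% exception band; checking compensating factors.
Reserves 3.2 < 9 months; credit score 811 ≥ 700.
Override conditions not both satisfied; exception does not apply.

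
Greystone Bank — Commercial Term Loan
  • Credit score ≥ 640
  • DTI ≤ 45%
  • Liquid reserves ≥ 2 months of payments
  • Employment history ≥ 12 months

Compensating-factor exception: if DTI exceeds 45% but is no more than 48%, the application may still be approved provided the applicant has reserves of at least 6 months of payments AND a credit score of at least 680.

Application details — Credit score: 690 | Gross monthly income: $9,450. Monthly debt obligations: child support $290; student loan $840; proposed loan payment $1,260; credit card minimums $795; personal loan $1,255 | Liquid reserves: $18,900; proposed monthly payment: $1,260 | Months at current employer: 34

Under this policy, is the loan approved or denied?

Credit score 690 ≥ 640 (meets base)
Total debts = (290 + 840 + 1,260 + 795 + 1,255) = 4,440. DTI = 4,440/9,450 = 47% > 45% — standard DTI limit exceeded.
Liquid reserves cover 18,900/1,260 = 15.0 months — ≥ 2 required
Employment 34 ≥ 12 months
47% falls in the override range (45%–48%), so the compensating-factor test applies.
Reserves 15.0 ≥ 6 months; credit score 690 ≥ 680.
Both override conditions satisfied; DTI exception granted.

Approved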